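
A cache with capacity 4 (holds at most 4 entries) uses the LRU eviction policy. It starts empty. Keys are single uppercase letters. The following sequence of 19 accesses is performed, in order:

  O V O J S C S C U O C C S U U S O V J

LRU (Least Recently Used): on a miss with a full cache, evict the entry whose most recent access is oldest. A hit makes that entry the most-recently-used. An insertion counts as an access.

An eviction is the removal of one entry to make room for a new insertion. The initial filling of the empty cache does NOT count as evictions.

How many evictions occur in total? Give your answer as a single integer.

Answer: 5

Derivation:
LRU simulation (capacity=4):
  1. access O: MISS. Cache (LRU->MRU): [O]
  2. access V: MISS. Cache (LRU->MRU): [O V]
  3. access O: HIT. Cache (LRU->MRU): [V O]
  4. access J: MISS. Cache (LRU->MRU): [V O J]
  5. access S: MISS. Cache (LRU->MRU): [V O J S]
  6. access C: MISS, evict V. Cache (LRU->MRU): [O J S C]
  7. access S: HIT. Cache (LRU->MRU): [O J C S]
  8. access C: HIT. Cache (LRU->MRU): [O J S C]
  9. access U: MISS, evict O. Cache (LRU->MRU): [J S C U]
  10. access O: MISS, evict J. Cache (LRU->MRU): [S C U O]
  11. access C: HIT. Cache (LRU->MRU): [S U O C]
  12. access C: HIT. Cache (LRU->MRU): [S U O C]
  13. access S: HIT. Cache (LRU->MRU): [U O C S]
  14. access U: HIT. Cache (LRU->MRU): [O C S U]
  15. access U: HIT. Cache (LRU->MRU): [O C S U]
  16. access S: HIT. Cache (LRU->MRU): [O C U S]
  17. access O: HIT. Cache (LRU->MRU): [C U S O]
  18. access V: MISS, evict C. Cache (LRU->MRU): [U S O V]
  19. access J: MISS, evict U. Cache (LRU->MRU): [S O V J]
Total: 10 hits, 9 misses, 5 evictions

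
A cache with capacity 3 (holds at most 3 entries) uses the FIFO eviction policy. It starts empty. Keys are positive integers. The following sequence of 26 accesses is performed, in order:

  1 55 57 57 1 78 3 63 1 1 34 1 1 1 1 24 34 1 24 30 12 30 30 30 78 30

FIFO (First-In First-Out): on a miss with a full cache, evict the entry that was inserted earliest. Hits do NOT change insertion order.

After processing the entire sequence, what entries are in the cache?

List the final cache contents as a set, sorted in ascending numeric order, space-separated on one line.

FIFO simulation (capacity=3):
  1. access 1: MISS. Cache (old->new): [1]
  2. access 55: MISS. Cache (old->new): [1 55]
  3. access 57: MISS. Cache (old->new): [1 55 57]
  4. access 57: HIT. Cache (old->new): [1 55 57]
  5. access 1: HIT. Cache (old->new): [1 55 57]
  6. access 78: MISS, evict 1. Cache (old->new): [55 57 78]
  7. access 3: MISS, evict 55. Cache (old->new): [57 78 3]
  8. access 63: MISS, evict 57. Cache (old->new): [78 3 63]
  9. access 1: MISS, evict 78. Cache (old->new): [3 63 1]
  10. access 1: HIT. Cache (old->new): [3 63 1]
  11. access 34: MISS, evict 3. Cache (old->new): [63 1 34]
  12. access 1: HIT. Cache (old->new): [63 1 34]
  13. access 1: HIT. Cache (old->new): [63 1 34]
  14. access 1: HIT. Cache (old->new): [63 1 34]
  15. access 1: HIT. Cache (old->new): [63 1 34]
  16. access 24: MISS, evict 63. Cache (old->new): [1 34 24]
  17. access 34: HIT. Cache (old->new): [1 34 24]
  18. access 1: HIT. Cache (old->new): [1 34 24]
  19. access 24: HIT. Cache (old->new): [1 34 24]
  20. access 30: MISS, evict 1. Cache (old->new): [34 24 30]
  21. access 12: MISS, evict 34. Cache (old->new): [24 30 12]
  22. access 30: HIT. Cache (old->new): [24 30 12]
  23. access 30: HIT. Cache (old->new): [24 30 12]
  24. access 30: HIT. Cache (old->new): [24 30 12]
  25. access 78: MISS, evict 24. Cache (old->new): [30 12 78]
  26. access 30: HIT. Cache (old->new): [30 12 78]
Total: 14 hits, 12 misses, 9 evictions

Answer: 12 30 78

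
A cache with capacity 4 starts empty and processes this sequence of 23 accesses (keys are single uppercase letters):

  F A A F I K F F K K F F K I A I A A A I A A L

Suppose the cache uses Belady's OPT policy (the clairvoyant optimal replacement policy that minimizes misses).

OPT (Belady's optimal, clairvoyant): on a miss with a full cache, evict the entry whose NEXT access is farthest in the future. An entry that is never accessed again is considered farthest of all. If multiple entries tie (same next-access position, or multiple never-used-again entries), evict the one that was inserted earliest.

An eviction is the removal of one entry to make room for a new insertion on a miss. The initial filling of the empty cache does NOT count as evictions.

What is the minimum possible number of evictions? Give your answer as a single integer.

Answer: 1

Derivation:
OPT (Belady) simulation (capacity=4):
  1. access F: MISS. Cache: [F]
  2. access A: MISS. Cache: [F A]
  3. access A: HIT. Next use of A: step 15. Cache: [F A]
  4. access F: HIT. Next use of F: step 7. Cache: [F A]
  5. access I: MISS. Cache: [F A I]
  6. access K: MISS. Cache: [F A I K]
  7. access F: HIT. Next use of F: step 8. Cache: [F A I K]
  8. access F: HIT. Next use of F: step 11. Cache: [F A I K]
  9. access K: HIT. Next use of K: step 10. Cache: [F A I K]
  10. access K: HIT. Next use of K: step 13. Cache: [F A I K]
  11. access F: HIT. Next use of F: step 12. Cache: [F A I K]
  12. access F: HIT. Next use of F: never. Cache: [F A I K]
  13. access K: HIT. Next use of K: never. Cache: [F A I K]
  14. access I: HIT. Next use of I: step 16. Cache: [F A I K]
  15. access A: HIT. Next use of A: step 17. Cache: [F A I K]
  16. access I: HIT. Next use of I: step 20. Cache: [F A I K]
  17. access A: HIT. Next use of A: step 18. Cache: [F A I K]
  18. access A: HIT. Next use of A: step 19. Cache: [F A I K]
  19. access A: HIT. Next use of A: step 21. Cache: [F A I K]
  20. access I: HIT. Next use of I: never. Cache: [F A I K]
  21. access A: HIT. Next use of A: step 22. Cache: [F A I K]
  22. access A: HIT. Next use of A: never. Cache: [F A I K]
  23. access L: MISS, evict F (next use: never). Cache: [A I K L]
Total: 18 hits, 5 misses, 1 evictions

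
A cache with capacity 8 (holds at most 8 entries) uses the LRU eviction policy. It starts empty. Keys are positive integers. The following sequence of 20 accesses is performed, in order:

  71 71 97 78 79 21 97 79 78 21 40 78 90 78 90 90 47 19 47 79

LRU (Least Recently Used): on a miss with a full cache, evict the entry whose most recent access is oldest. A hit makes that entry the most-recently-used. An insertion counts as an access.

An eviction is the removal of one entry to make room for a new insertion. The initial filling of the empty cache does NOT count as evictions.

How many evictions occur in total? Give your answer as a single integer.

LRU simulation (capacity=8):
  1. access 71: MISS. Cache (LRU->MRU): [71]
  2. access 71: HIT. Cache (LRU->MRU): [71]
  3. access 97: MISS. Cache (LRU->MRU): [71 97]
  4. access 78: MISS. Cache (LRU->MRU): [71 97 78]
  5. access 79: MISS. Cache (LRU->MRU): [71 97 78 79]
  6. access 21: MISS. Cache (LRU->MRU): [71 97 78 79 21]
  7. access 97: HIT. Cache (LRU->MRU): [71 78 79 21 97]
  8. access 79: HIT. Cache (LRU->MRU): [71 78 21 97 79]
  9. access 78: HIT. Cache (LRU->MRU): [71 21 97 79 78]
  10. access 21: HIT. Cache (LRU->MRU): [71 97 79 78 21]
  11. access 40: MISS. Cache (LRU->MRU): [71 97 79 78 21 40]
  12. access 78: HIT. Cache (LRU->MRU): [71 97 79 21 40 78]
  13. access 90: MISS. Cache (LRU->MRU): [71 97 79 21 40 78 90]
  14. access 78: HIT. Cache (LRU->MRU): [71 97 79 21 40 90 78]
  15. access 90: HIT. Cache (LRU->MRU): [71 97 79 21 40 78 90]
  16. access 90: HIT. Cache (LRU->MRU): [71 97 79 21 40 78 90]
  17. access 47: MISS. Cache (LRU->MRU): [71 97 79 21 40 78 90 47]
  18. access 19: MISS, evict 71. Cache (LRU->MRU): [97 79 21 40 78 90 47 19]
  19. access 47: HIT. Cache (LRU->MRU): [97 79 21 40 78 90 19 47]
  20. access 79: HIT. Cache (LRU->MRU): [97 21 40 78 90 19 47 79]
Total: 11 hits, 9 misses, 1 evictions

Answer: 1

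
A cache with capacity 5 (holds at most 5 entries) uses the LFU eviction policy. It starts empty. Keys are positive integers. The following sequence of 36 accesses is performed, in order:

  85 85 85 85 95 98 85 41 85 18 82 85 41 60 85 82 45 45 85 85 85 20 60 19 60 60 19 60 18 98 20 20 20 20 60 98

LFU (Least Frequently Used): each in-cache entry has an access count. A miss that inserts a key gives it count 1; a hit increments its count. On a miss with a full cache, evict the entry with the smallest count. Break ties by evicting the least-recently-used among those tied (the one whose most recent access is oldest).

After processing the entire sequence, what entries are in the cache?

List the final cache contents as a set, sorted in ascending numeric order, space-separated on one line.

Answer: 20 45 60 85 98

Derivation:
LFU simulation (capacity=5):
  1. access 85: MISS. Cache: [85(c=1)]
  2. access 85: HIT, count now 2. Cache: [85(c=2)]
  3. access 85: HIT, count now 3. Cache: [85(c=3)]
  4. access 85: HIT, count now 4. Cache: [85(c=4)]
  5. access 95: MISS. Cache: [95(c=1) 85(c=4)]
  6. access 98: MISS. Cache: [95(c=1) 98(c=1) 85(c=4)]
  7. access 85: HIT, count now 5. Cache: [95(c=1) 98(c=1) 85(c=5)]
  8. access 41: MISS. Cache: [95(c=1) 98(c=1) 41(c=1) 85(c=5)]
  9. access 85: HIT, count now 6. Cache: [95(c=1) 98(c=1) 41(c=1) 85(c=6)]
  10. access 18: MISS. Cache: [95(c=1) 98(c=1) 41(c=1) 18(c=1) 85(c=6)]
  11. access 82: MISS, evict 95(c=1). Cache: [98(c=1) 41(c=1) 18(c=1) 82(c=1) 85(c=6)]
  12. access 85: HIT, count now 7. Cache: [98(c=1) 41(c=1) 18(c=1) 82(c=1) 85(c=7)]
  13. access 41: HIT, count now 2. Cache: [98(c=1) 18(c=1) 82(c=1) 41(c=2) 85(c=7)]
  14. access 60: MISS, evict 98(c=1). Cache: [18(c=1) 82(c=1) 60(c=1) 41(c=2) 85(c=7)]
  15. access 85: HIT, count now 8. Cache: [18(c=1) 82(c=1) 60(c=1) 41(c=2) 85(c=8)]
  16. access 82: HIT, count now 2. Cache: [18(c=1) 60(c=1) 41(c=2) 82(c=2) 85(c=8)]
  17. access 45: MISS, evict 18(c=1). Cache: [60(c=1) 45(c=1) 41(c=2) 82(c=2) 85(c=8)]
  18. access 45: HIT, count now 2. Cache: [60(c=1) 41(c=2) 82(c=2) 45(c=2) 85(c=8)]
  19. access 85: HIT, count now 9. Cache: [60(c=1) 41(c=2) 82(c=2) 45(c=2) 85(c=9)]
  20. access 85: HIT, count now 10. Cache: [60(c=1) 41(c=2) 82(c=2) 45(c=2) 85(c=10)]
  21. access 85: HIT, count now 11. Cache: [60(c=1) 41(c=2) 82(c=2) 45(c=2) 85(c=11)]
  22. access 20: MISS, evict 60(c=1). Cache: [20(c=1) 41(c=2) 82(c=2) 45(c=2) 85(c=11)]
  23. access 60: MISS, evict 20(c=1). Cache: [60(c=1) 41(c=2) 82(c=2) 45(c=2) 85(c=11)]
  24. access 19: MISS, evict 60(c=1). Cache: [19(c=1) 41(c=2) 82(c=2) 45(c=2) 85(c=11)]
  25. access 60: MISS, evict 19(c=1). Cache: [60(c=1) 41(c=2) 82(c=2) 45(c=2) 85(c=11)]
  26. access 60: HIT, count now 2. Cache: [41(c=2) 82(c=2) 45(c=2) 60(c=2) 85(c=11)]
  27. access 19: MISS, evict 41(c=2). Cache: [19(c=1) 82(c=2) 45(c=2) 60(c=2) 85(c=11)]
  28. access 60: HIT, count now 3. Cache: [19(c=1) 82(c=2) 45(c=2) 60(c=3) 85(c=11)]
  29. access 18: MISS, evict 19(c=1). Cache: [18(c=1) 82(c=2) 45(c=2) 60(c=3) 85(c=11)]
  30. access 98: MISS, evict 18(c=1). Cache: [98(c=1) 82(c=2) 45(c=2) 60(c=3) 85(c=11)]
  31. access 20: MISS, evict 98(c=1). Cache: [20(c=1) 82(c=2) 45(c=2) 60(c=3) 85(c=11)]
  32. access 20: HIT, count now 2. Cache: [82(c=2) 45(c=2) 20(c=2) 60(c=3) 85(c=11)]
  33. access 20: HIT, count now 3. Cache: [82(c=2) 45(c=2) 60(c=3) 20(c=3) 85(c=11)]
  34. access 20: HIT, count now 4. Cache: [82(c=2) 45(c=2) 60(c=3) 20(c=4) 85(c=11)]
  35. access 60: HIT, count now 4. Cache: [82(c=2) 45(c=2) 20(c=4) 60(c=4) 85(c=11)]
  36. access 98: MISS, evict 82(c=2). Cache: [98(c=1) 45(c=2) 20(c=4) 60(c=4) 85(c=11)]
Total: 19 hits, 17 misses, 12 evictions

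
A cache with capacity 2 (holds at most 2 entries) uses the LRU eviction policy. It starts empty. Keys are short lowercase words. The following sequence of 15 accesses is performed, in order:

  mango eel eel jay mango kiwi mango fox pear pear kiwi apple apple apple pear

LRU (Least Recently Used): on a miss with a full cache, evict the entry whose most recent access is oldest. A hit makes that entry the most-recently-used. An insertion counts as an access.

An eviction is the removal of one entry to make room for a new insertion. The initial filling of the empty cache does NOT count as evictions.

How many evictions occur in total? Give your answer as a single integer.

Answer: 8

Derivation:
LRU simulation (capacity=2):
  1. access mango: MISS. Cache (LRU->MRU): [mango]
  2. access eel: MISS. Cache (LRU->MRU): [mango eel]
  3. access eel: HIT. Cache (LRU->MRU): [mango eel]
  4. access jay: MISS, evict mango. Cache (LRU->MRU): [eel jay]
  5. access mango: MISS, evict eel. Cache (LRU->MRU): [jay mango]
  6. access kiwi: MISS, evict jay. Cache (LRU->MRU): [mango kiwi]
  7. access mango: HIT. Cache (LRU->MRU): [kiwi mango]
  8. access fox: MISS, evict kiwi. Cache (LRU->MRU): [mango fox]
  9. access pear: MISS, evict mango. Cache (LRU->MRU): [fox pear]
  10. access pear: HIT. Cache (LRU->MRU): [fox pear]
  11. access kiwi: MISS, evict fox. Cache (LRU->MRU): [pear kiwi]
  12. access apple: MISS, evict pear. Cache (LRU->MRU): [kiwi apple]
  13. access apple: HIT. Cache (LRU->MRU): [kiwi apple]
  14. access apple: HIT. Cache (LRU->MRU): [kiwi apple]
  15. access pear: MISS, evict kiwi. Cache (LRU->MRU): [apple pear]
Total: 5 hits, 10 misses, 8 evictions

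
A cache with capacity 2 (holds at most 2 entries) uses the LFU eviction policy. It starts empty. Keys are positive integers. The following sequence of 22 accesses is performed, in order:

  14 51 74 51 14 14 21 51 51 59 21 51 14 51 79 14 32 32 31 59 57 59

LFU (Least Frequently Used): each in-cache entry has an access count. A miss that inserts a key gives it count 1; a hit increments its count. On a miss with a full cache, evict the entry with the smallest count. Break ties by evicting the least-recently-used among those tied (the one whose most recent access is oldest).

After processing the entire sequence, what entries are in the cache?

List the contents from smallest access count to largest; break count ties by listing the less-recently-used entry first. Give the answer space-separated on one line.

Answer: 59 51

Derivation:
LFU simulation (capacity=2):
  1. access 14: MISS. Cache: [14(c=1)]
  2. access 51: MISS. Cache: [14(c=1) 51(c=1)]
  3. access 74: MISS, evict 14(c=1). Cache: [51(c=1) 74(c=1)]
  4. access 51: HIT, count now 2. Cache: [74(c=1) 51(c=2)]
  5. access 14: MISS, evict 74(c=1). Cache: [14(c=1) 51(c=2)]
  6. access 14: HIT, count now 2. Cache: [51(c=2) 14(c=2)]
  7. access 21: MISS, evict 51(c=2). Cache: [21(c=1) 14(c=2)]
  8. access 51: MISS, evict 21(c=1). Cache: [51(c=1) 14(c=2)]
  9. access 51: HIT, count now 2. Cache: [14(c=2) 51(c=2)]
  10. access 59: MISS, evict 14(c=2). Cache: [59(c=1) 51(c=2)]
  11. access 21: MISS, evict 59(c=1). Cache: [21(c=1) 51(c=2)]
  12. access 51: HIT, count now 3. Cache: [21(c=1) 51(c=3)]
  13. access 14: MISS, evict 21(c=1). Cache: [14(c=1) 51(c=3)]
  14. access 51: HIT, count now 4. Cache: [14(c=1) 51(c=4)]
  15. access 79: MISS, evict 14(c=1). Cache: [79(c=1) 51(c=4)]
  16. access 14: MISS, evict 79(c=1). Cache: [14(c=1) 51(c=4)]
  17. access 32: MISS, evict 14(c=1). Cache: [32(c=1) 51(c=4)]
  18. access 32: HIT, count now 2. Cache: [32(c=2) 51(c=4)]
  19. access 31: MISS, evict 32(c=2). Cache: [31(c=1) 51(c=4)]
  20. access 59: MISS, evict 31(c=1). Cache: [59(c=1) 51(c=4)]
  21. access 57: MISS, evict 59(c=1). Cache: [57(c=1) 51(c=4)]
  22. access 59: MISS, evict 57(c=1). Cache: [59(c=1) 51(c=4)]
Total: 6 hits, 16 misses, 14 evictions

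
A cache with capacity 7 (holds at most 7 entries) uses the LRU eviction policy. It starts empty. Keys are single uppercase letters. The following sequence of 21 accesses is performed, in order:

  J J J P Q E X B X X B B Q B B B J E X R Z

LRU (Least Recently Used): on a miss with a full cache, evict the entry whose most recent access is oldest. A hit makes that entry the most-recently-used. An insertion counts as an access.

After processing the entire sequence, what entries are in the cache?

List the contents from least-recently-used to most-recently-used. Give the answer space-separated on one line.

LRU simulation (capacity=7):
  1. access J: MISS. Cache (LRU->MRU): [J]
  2. access J: HIT. Cache (LRU->MRU): [J]
  3. access J: HIT. Cache (LRU->MRU): [J]
  4. access P: MISS. Cache (LRU->MRU): [J P]
  5. access Q: MISS. Cache (LRU->MRU): [J P Q]
  6. access E: MISS. Cache (LRU->MRU): [J P Q E]
  7. access X: MISS. Cache (LRU->MRU): [J P Q E X]
  8. access B: MISS. Cache (LRU->MRU): [J P Q E X B]
  9. access X: HIT. Cache (LRU->MRU): [J P Q E B X]
  10. access X: HIT. Cache (LRU->MRU): [J P Q E B X]
  11. access B: HIT. Cache (LRU->MRU): [J P Q E X B]
  12. access B: HIT. Cache (LRU->MRU): [J P Q E X B]
  13. access Q: HIT. Cache (LRU->MRU): [J P E X B Q]
  14. access B: HIT. Cache (LRU->MRU): [J P E X Q B]
  15. access B: HIT. Cache (LRU->MRU): [J P E X Q B]
  16. access B: HIT. Cache (LRU->MRU): [J P E X Q B]
  17. access J: HIT. Cache (LRU->MRU): [P E X Q B J]
  18. access E: HIT. Cache (LRU->MRU): [P X Q B J E]
  19. access X: HIT. Cache (LRU->MRU): [P Q B J E X]
  20. access R: MISS. Cache (LRU->MRU): [P Q B J E X R]
  21. access Z: MISS, evict P. Cache (LRU->MRU): [Q B J E X R Z]
Total: 13 hits, 8 misses, 1 evictions

Answer: Q B J E X R Z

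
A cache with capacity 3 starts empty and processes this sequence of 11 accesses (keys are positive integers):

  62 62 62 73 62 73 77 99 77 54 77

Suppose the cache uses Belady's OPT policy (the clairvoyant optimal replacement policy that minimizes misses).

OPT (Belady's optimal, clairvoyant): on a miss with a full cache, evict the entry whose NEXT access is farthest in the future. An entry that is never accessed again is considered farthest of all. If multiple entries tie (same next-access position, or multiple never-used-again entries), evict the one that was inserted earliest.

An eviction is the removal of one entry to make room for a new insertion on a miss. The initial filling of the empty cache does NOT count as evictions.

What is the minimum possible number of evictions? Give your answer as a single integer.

Answer: 2

Derivation:
OPT (Belady) simulation (capacity=3):
  1. access 62: MISS. Cache: [62]
  2. access 62: HIT. Next use of 62: step 3. Cache: [62]
  3. access 62: HIT. Next use of 62: step 5. Cache: [62]
  4. access 73: MISS. Cache: [62 73]
  5. access 62: HIT. Next use of 62: never. Cache: [62 73]
  6. access 73: HIT. Next use of 73: never. Cache: [62 73]
  7. access 77: MISS. Cache: [62 73 77]
  8. access 99: MISS, evict 62 (next use: never). Cache: [73 77 99]
  9. access 77: HIT. Next use of 77: step 11. Cache: [73 77 99]
  10. access 54: MISS, evict 73 (next use: never). Cache: [77 99 54]
  11. access 77: HIT. Next use of 77: never. Cache: [77 99 54]
Total: 6 hits, 5 misses, 2 evictions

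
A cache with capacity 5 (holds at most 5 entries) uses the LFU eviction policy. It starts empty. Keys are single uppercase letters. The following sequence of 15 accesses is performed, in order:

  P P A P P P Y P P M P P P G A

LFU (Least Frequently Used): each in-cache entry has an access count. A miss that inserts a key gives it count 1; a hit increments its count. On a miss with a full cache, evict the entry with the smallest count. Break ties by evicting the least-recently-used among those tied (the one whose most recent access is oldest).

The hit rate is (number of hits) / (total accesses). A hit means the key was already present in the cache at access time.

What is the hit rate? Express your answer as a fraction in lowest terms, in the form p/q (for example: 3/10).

LFU simulation (capacity=5):
  1. access P: MISS. Cache: [P(c=1)]
  2. access P: HIT, count now 2. Cache: [P(c=2)]
  3. access A: MISS. Cache: [A(c=1) P(c=2)]
  4. access P: HIT, count now 3. Cache: [A(c=1) P(c=3)]
  5. access P: HIT, count now 4. Cache: [A(c=1) P(c=4)]
  6. access P: HIT, count now 5. Cache: [A(c=1) P(c=5)]
  7. access Y: MISS. Cache: [A(c=1) Y(c=1) P(c=5)]
  8. access P: HIT, count now 6. Cache: [A(c=1) Y(c=1) P(c=6)]
  9. access P: HIT, count now 7. Cache: [A(c=1) Y(c=1) P(c=7)]
  10. access M: MISS. Cache: [A(c=1) Y(c=1) M(c=1) P(c=7)]
  11. access P: HIT, count now 8. Cache: [A(c=1) Y(c=1) M(c=1) P(c=8)]
  12. access P: HIT, count now 9. Cache: [A(c=1) Y(c=1) M(c=1) P(c=9)]
  13. access P: HIT, count now 10. Cache: [A(c=1) Y(c=1) M(c=1) P(c=10)]
  14. access G: MISS. Cache: [A(c=1) Y(c=1) M(c=1) G(c=1) P(c=10)]
  15. access A: HIT, count now 2. Cache: [Y(c=1) M(c=1) G(c=1) A(c=2) P(c=10)]
Total: 10 hits, 5 misses, 0 evictions

Hit rate = 10/15 = 2/3

Answer: 2/3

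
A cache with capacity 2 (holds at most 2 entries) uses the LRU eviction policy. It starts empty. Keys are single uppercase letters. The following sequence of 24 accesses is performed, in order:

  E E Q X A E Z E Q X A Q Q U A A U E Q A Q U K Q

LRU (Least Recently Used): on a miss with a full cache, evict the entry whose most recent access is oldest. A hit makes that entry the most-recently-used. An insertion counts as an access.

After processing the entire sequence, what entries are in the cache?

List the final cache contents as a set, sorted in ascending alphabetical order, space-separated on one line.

LRU simulation (capacity=2):
  1. access E: MISS. Cache (LRU->MRU): [E]
  2. access E: HIT. Cache (LRU->MRU): [E]
  3. access Q: MISS. Cache (LRU->MRU): [E Q]
  4. access X: MISS, evict E. Cache (LRU->MRU): [Q X]
  5. access A: MISS, evict Q. Cache (LRU->MRU): [X A]
  6. access E: MISS, evict X. Cache (LRU->MRU): [A E]
  7. access Z: MISS, evict A. Cache (LRU->MRU): [E Z]
  8. access E: HIT. Cache (LRU->MRU): [Z E]
  9. access Q: MISS, evict Z. Cache (LRU->MRU): [E Q]
  10. access X: MISS, evict E. Cache (LRU->MRU): [Q X]
  11. access A: MISS, evict Q. Cache (LRU->MRU): [X A]
  12. access Q: MISS, evict X. Cache (LRU->MRU): [A Q]
  13. access Q: HIT. Cache (LRU->MRU): [A Q]
  14. access U: MISS, evict A. Cache (LRU->MRU): [Q U]
  15. access A: MISS, evict Q. Cache (LRU->MRU): [U A]
  16. access A: HIT. Cache (LRU->MRU): [U A]
  17. access U: HIT. Cache (LRU->MRU): [A U]
  18. access E: MISS, evict A. Cache (LRU->MRU): [U E]
  19. access Q: MISS, evict U. Cache (LRU->MRU): [E Q]
  20. access A: MISS, evict E. Cache (LRU->MRU): [Q A]
  21. access Q: HIT. Cache (LRU->MRU): [A Q]
  22. access U: MISS, evict A. Cache (LRU->MRU): [Q U]
  23. access K: MISS, evict Q. Cache (LRU->MRU): [U K]
  24. access Q: MISS, evict U. Cache (LRU->MRU): [K Q]
Total: 6 hits, 18 misses, 16 evictions

Answer: K Q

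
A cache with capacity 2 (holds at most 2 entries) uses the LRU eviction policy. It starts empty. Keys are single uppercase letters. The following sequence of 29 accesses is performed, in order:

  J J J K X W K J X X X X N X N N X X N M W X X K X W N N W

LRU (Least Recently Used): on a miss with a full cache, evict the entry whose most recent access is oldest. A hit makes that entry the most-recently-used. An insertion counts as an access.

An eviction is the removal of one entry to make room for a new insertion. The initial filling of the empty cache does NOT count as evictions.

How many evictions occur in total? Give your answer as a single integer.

Answer: 12

Derivation:
LRU simulation (capacity=2):
  1. access J: MISS. Cache (LRU->MRU): [J]
  2. access J: HIT. Cache (LRU->MRU): [J]
  3. access J: HIT. Cache (LRU->MRU): [J]
  4. access K: MISS. Cache (LRU->MRU): [J K]
  5. access X: MISS, evict J. Cache (LRU->MRU): [K X]
  6. access W: MISS, evict K. Cache (LRU->MRU): [X W]
  7. access K: MISS, evict X. Cache (LRU->MRU): [W K]
  8. access J: MISS, evict W. Cache (LRU->MRU): [K J]
  9. access X: MISS, evict K. Cache (LRU->MRU): [J X]
  10. access X: HIT. Cache (LRU->MRU): [J X]
  11. access X: HIT. Cache (LRU->MRU): [J X]
  12. access X: HIT. Cache (LRU->MRU): [J X]
  13. access N: MISS, evict J. Cache (LRU->MRU): [X N]
  14. access X: HIT. Cache (LRU->MRU): [N X]
  15. access N: HIT. Cache (LRU->MRU): [X N]
  16. access N: HIT. Cache (LRU->MRU): [X N]
  17. access X: HIT. Cache (LRU->MRU): [N X]
  18. access X: HIT. Cache (LRU->MRU): [N X]
  19. access N: HIT. Cache (LRU->MRU): [X N]
  20. access M: MISS, evict X. Cache (LRU->MRU): [N M]
  21. access W: MISS, evict N. Cache (LRU->MRU): [M W]
  22. access X: MISS, evict M. Cache (LRU->MRU): [W X]
  23. access X: HIT. Cache (LRU->MRU): [W X]
  24. access K: MISS, evict W. Cache (LRU->MRU): [X K]
  25. access X: HIT. Cache (LRU->MRU): [K X]
  26. access W: MISS, evict K. Cache (LRU->MRU): [X W]
  27. access N: MISS, evict X. Cache (LRU->MRU): [W N]
  28. access N: HIT. Cache (LRU->MRU): [W N]
  29. access W: HIT. Cache (LRU->MRU): [N W]
Total: 15 hits, 14 misses, 12 evictions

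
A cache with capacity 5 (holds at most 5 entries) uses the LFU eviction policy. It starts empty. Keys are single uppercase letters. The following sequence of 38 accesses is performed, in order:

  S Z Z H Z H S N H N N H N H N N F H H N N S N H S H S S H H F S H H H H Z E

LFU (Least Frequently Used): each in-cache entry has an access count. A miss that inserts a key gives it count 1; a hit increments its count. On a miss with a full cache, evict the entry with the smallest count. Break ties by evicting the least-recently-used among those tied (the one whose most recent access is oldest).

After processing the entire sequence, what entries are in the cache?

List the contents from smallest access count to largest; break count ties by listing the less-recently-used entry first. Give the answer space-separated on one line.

LFU simulation (capacity=5):
  1. access S: MISS. Cache: [S(c=1)]
  2. access Z: MISS. Cache: [S(c=1) Z(c=1)]
  3. access Z: HIT, count now 2. Cache: [S(c=1) Z(c=2)]
  4. access H: MISS. Cache: [S(c=1) H(c=1) Z(c=2)]
  5. access Z: HIT, count now 3. Cache: [S(c=1) H(c=1) Z(c=3)]
  6. access H: HIT, count now 2. Cache: [S(c=1) H(c=2) Z(c=3)]
  7. access S: HIT, count now 2. Cache: [H(c=2) S(c=2) Z(c=3)]
  8. access N: MISS. Cache: [N(c=1) H(c=2) S(c=2) Z(c=3)]
  9. access H: HIT, count now 3. Cache: [N(c=1) S(c=2) Z(c=3) H(c=3)]
  10. access N: HIT, count now 2. Cache: [S(c=2) N(c=2) Z(c=3) H(c=3)]
  11. access N: HIT, count now 3. Cache: [S(c=2) Z(c=3) H(c=3) N(c=3)]
  12. access H: HIT, count now 4. Cache: [S(c=2) Z(c=3) N(c=3) H(c=4)]
  13. access N: HIT, count now 4. Cache: [S(c=2) Z(c=3) H(c=4) N(c=4)]
  14. access H: HIT, count now 5. Cache: [S(c=2) Z(c=3) N(c=4) H(c=5)]
  15. access N: HIT, count now 5. Cache: [S(c=2) Z(c=3) H(c=5) N(c=5)]
  16. access N: HIT, count now 6. Cache: [S(c=2) Z(c=3) H(c=5) N(c=6)]
  17. access F: MISS. Cache: [F(c=1) S(c=2) Z(c=3) H(c=5) N(c=6)]
  18. access H: HIT, count now 6. Cache: [F(c=1) S(c=2) Z(c=3) N(c=6) H(c=6)]
  19. access H: HIT, count now 7. Cache: [F(c=1) S(c=2) Z(c=3) N(c=6) H(c=7)]
  20. access N: HIT, count now 7. Cache: [F(c=1) S(c=2) Z(c=3) H(c=7) N(c=7)]
  21. access N: HIT, count now 8. Cache: [F(c=1) S(c=2) Z(c=3) H(c=7) N(c=8)]
  22. access S: HIT, count now 3. Cache: [F(c=1) Z(c=3) S(c=3) H(c=7) N(c=8)]
  23. access N: HIT, count now 9. Cache: [F(c=1) Z(c=3) S(c=3) H(c=7) N(c=9)]
  24. access H: HIT, count now 8. Cache: [F(c=1) Z(c=3) S(c=3) H(c=8) N(c=9)]
  25. access S: HIT, count now 4. Cache: [F(c=1) Z(c=3) S(c=4) H(c=8) N(c=9)]
  26. access H: HIT, count now 9. Cache: [F(c=1) Z(c=3) S(c=4) N(c=9) H(c=9)]
  27. access S: HIT, count now 5. Cache: [F(c=1) Z(c=3) S(c=5) N(c=9) H(c=9)]
  28. access S: HIT, count now 6. Cache: [F(c=1) Z(c=3) S(c=6) N(c=9) H(c=9)]
  29. access H: HIT, count now 10. Cache: [F(c=1) Z(c=3) S(c=6) N(c=9) H(c=10)]
  30. access H: HIT, count now 11. Cache: [F(c=1) Z(c=3) S(c=6) N(c=9) H(c=11)]
  31. access F: HIT, count now 2. Cache: [F(c=2) Z(c=3) S(c=6) N(c=9) H(c=11)]
  32. access S: HIT, count now 7. Cache: [F(c=2) Z(c=3) S(c=7) N(c=9) H(c=11)]
  33. access H: HIT, count now 12. Cache: [F(c=2) Z(c=3) S(c=7) N(c=9) H(c=12)]
  34. access H: HIT, count now 13. Cache: [F(c=2) Z(c=3) S(c=7) N(c=9) H(c=13)]
  35. access H: HIT, count now 14. Cache: [F(c=2) Z(c=3) S(c=7) N(c=9) H(c=14)]
  36. access H: HIT, count now 15. Cache: [F(c=2) Z(c=3) S(c=7) N(c=9) H(c=15)]
  37. access Z: HIT, count now 4. Cache: [F(c=2) Z(c=4) S(c=7) N(c=9) H(c=15)]
  38. access E: MISS, evict F(c=2). Cache: [E(c=1) Z(c=4) S(c=7) N(c=9) H(c=15)]
Total: 32 hits, 6 misses, 1 evictions

Answer: E Z S N H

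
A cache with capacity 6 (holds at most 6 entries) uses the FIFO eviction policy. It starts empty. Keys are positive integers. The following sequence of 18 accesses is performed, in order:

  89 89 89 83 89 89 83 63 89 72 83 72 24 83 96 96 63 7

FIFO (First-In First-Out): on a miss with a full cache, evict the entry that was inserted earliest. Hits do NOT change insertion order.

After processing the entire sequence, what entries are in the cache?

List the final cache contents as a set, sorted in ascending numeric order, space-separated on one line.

Answer: 7 24 63 72 83 96

Derivation:
FIFO simulation (capacity=6):
  1. access 89: MISS. Cache (old->new): [89]
  2. access 89: HIT. Cache (old->new): [89]
  3. access 89: HIT. Cache (old->new): [89]
  4. access 83: MISS. Cache (old->new): [89 83]
  5. access 89: HIT. Cache (old->new): [89 83]
  6. access 89: HIT. Cache (old->new): [89 83]
  7. access 83: HIT. Cache (old->new): [89 83]
  8. access 63: MISS. Cache (old->new): [89 83 63]
  9. access 89: HIT. Cache (old->new): [89 83 63]
  10. access 72: MISS. Cache (old->new): [89 83 63 72]
  11. access 83: HIT. Cache (old->new): [89 83 63 72]
  12. access 72: HIT. Cache (old->new): [89 83 63 72]
  13. access 24: MISS. Cache (old->new): [89 83 63 72 24]
  14. access 83: HIT. Cache (old->new): [89 83 63 72 24]
  15. access 96: MISS. Cache (old->new): [89 83 63 72 24 96]
  16. access 96: HIT. Cache (old->new): [89 83 63 72 24 96]
  17. access 63: HIT. Cache (old->new): [89 83 63 72 24 96]
  18. access 7: MISS, evict 89. Cache (old->new): [83 63 72 24 96 7]
Total: 11 hits, 7 misses, 1 evictions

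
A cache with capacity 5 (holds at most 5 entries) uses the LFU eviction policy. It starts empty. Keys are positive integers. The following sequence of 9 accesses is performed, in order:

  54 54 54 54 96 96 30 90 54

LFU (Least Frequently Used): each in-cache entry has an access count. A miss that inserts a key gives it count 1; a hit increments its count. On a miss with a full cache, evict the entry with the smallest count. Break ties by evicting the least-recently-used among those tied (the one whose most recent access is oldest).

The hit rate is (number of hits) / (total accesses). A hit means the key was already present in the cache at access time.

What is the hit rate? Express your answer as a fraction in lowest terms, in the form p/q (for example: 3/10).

Answer: 5/9

Derivation:
LFU simulation (capacity=5):
  1. access 54: MISS. Cache: [54(c=1)]
  2. access 54: HIT, count now 2. Cache: [54(c=2)]
  3. access 54: HIT, count now 3. Cache: [54(c=3)]
  4. access 54: HIT, count now 4. Cache: [54(c=4)]
  5. access 96: MISS. Cache: [96(c=1) 54(c=4)]
  6. access 96: HIT, count now 2. Cache: [96(c=2) 54(c=4)]
  7. access 30: MISS. Cache: [30(c=1) 96(c=2) 54(c=4)]
  8. access 90: MISS. Cache: [30(c=1) 90(c=1) 96(c=2) 54(c=4)]
  9. access 54: HIT, count now 5. Cache: [30(c=1) 90(c=1) 96(c=2) 54(c=5)]
Total: 5 hits, 4 misses, 0 evictions

Hit rate = 5/9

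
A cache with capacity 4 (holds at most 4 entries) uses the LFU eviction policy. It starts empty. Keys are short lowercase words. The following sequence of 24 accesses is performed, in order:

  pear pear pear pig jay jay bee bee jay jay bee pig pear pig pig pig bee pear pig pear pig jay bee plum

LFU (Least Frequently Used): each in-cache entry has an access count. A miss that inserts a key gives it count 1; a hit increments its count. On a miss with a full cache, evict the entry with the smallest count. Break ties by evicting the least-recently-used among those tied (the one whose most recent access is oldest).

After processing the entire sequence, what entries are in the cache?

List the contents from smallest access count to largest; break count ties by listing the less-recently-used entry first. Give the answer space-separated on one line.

LFU simulation (capacity=4):
  1. access pear: MISS. Cache: [pear(c=1)]
  2. access pear: HIT, count now 2. Cache: [pear(c=2)]
  3. access pear: HIT, count now 3. Cache: [pear(c=3)]
  4. access pig: MISS. Cache: [pig(c=1) pear(c=3)]
  5. access jay: MISS. Cache: [pig(c=1) jay(c=1) pear(c=3)]
  6. access jay: HIT, count now 2. Cache: [pig(c=1) jay(c=2) pear(c=3)]
  7. access bee: MISS. Cache: [pig(c=1) bee(c=1) jay(c=2) pear(c=3)]
  8. access bee: HIT, count now 2. Cache: [pig(c=1) jay(c=2) bee(c=2) pear(c=3)]
  9. access jay: HIT, count now 3. Cache: [pig(c=1) bee(c=2) pear(c=3) jay(c=3)]
  10. access jay: HIT, count now 4. Cache: [pig(c=1) bee(c=2) pear(c=3) jay(c=4)]
  11. access bee: HIT, count now 3. Cache: [pig(c=1) pear(c=3) bee(c=3) jay(c=4)]
  12. access pig: HIT, count now 2. Cache: [pig(c=2) pear(c=3) bee(c=3) jay(c=4)]
  13. access pear: HIT, count now 4. Cache: [pig(c=2) bee(c=3) jay(c=4) pear(c=4)]
  14. access pig: HIT, count now 3. Cache: [bee(c=3) pig(c=3) jay(c=4) pear(c=4)]
  15. access pig: HIT, count now 4. Cache: [bee(c=3) jay(c=4) pear(c=4) pig(c=4)]
  16. access pig: HIT, count now 5. Cache: [bee(c=3) jay(c=4) pear(c=4) pig(c=5)]
  17. access bee: HIT, count now 4. Cache: [jay(c=4) pear(c=4) bee(c=4) pig(c=5)]
  18. access pear: HIT, count now 5. Cache: [jay(c=4) bee(c=4) pig(c=5) pear(c=5)]
  19. access pig: HIT, count now 6. Cache: [jay(c=4) bee(c=4) pear(c=5) pig(c=6)]
  20. access pear: HIT, count now 6. Cache: [jay(c=4) bee(c=4) pig(c=6) pear(c=6)]
  21. access pig: HIT, count now 7. Cache: [jay(c=4) bee(c=4) pear(c=6) pig(c=7)]
  22. access jay: HIT, count now 5. Cache: [bee(c=4) jay(c=5) pear(c=6) pig(c=7)]
  23. access bee: HIT, count now 5. Cache: [jay(c=5) bee(c=5) pear(c=6) pig(c=7)]
  24. access plum: MISS, evict jay(c=5). Cache: [plum(c=1) bee(c=5) pear(c=6) pig(c=7)]
Total: 19 hits, 5 misses, 1 evictions

Answer: plum bee pear pig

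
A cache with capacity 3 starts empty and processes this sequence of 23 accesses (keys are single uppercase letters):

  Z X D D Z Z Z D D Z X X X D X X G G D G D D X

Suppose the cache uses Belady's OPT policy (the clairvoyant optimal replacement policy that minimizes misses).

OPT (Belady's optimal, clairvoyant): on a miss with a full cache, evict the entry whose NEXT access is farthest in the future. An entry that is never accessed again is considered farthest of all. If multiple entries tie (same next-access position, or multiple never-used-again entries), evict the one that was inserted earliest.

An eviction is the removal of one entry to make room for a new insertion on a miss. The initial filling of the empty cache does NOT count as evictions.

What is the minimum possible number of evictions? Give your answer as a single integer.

Answer: 1

Derivation:
OPT (Belady) simulation (capacity=3):
  1. access Z: MISS. Cache: [Z]
  2. access X: MISS. Cache: [Z X]
  3. access D: MISS. Cache: [Z X D]
  4. access D: HIT. Next use of D: step 8. Cache: [Z X D]
  5. access Z: HIT. Next use of Z: step 6. Cache: [Z X D]
  6. access Z: HIT. Next use of Z: step 7. Cache: [Z X D]
  7. access Z: HIT. Next use of Z: step 10. Cache: [Z X D]
  8. access D: HIT. Next use of D: step 9. Cache: [Z X D]
  9. access D: HIT. Next use of D: step 14. Cache: [Z X D]
  10. access Z: HIT. Next use of Z: never. Cache: [Z X D]
  11. access X: HIT. Next use of X: step 12. Cache: [Z X D]
  12. access X: HIT. Next use of X: step 13. Cache: [Z X D]
  13. access X: HIT. Next use of X: step 15. Cache: [Z X D]
  14. access D: HIT. Next use of D: step 19. Cache: [Z X D]
  15. access X: HIT. Next use of X: step 16. Cache: [Z X D]
  16. access X: HIT. Next use of X: step 23. Cache: [Z X D]
  17. access G: MISS, evict Z (next use: never). Cache: [X D G]
  18. access G: HIT. Next use of G: step 20. Cache: [X D G]
  19. access D: HIT. Next use of D: step 21. Cache: [X D G]
  20. access G: HIT. Next use of G: never. Cache: [X D G]
  21. access D: HIT. Next use of D: step 22. Cache: [X D G]
  22. access D: HIT. Next use of D: never. Cache: [X D G]
  23. access X: HIT. Next use of X: never. Cache: [X D G]
Total: 19 hits, 4 misses, 1 evictions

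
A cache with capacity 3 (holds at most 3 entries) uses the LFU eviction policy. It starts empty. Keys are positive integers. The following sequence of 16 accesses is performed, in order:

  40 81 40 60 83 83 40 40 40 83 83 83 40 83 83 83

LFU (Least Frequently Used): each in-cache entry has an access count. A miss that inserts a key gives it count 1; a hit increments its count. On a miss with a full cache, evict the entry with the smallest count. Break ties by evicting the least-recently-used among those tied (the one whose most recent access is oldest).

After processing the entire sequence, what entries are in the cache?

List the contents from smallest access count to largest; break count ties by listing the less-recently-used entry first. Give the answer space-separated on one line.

Answer: 60 40 83

Derivation:
LFU simulation (capacity=3):
  1. access 40: MISS. Cache: [40(c=1)]
  2. access 81: MISS. Cache: [40(c=1) 81(c=1)]
  3. access 40: HIT, count now 2. Cache: [81(c=1) 40(c=2)]
  4. access 60: MISS. Cache: [81(c=1) 60(c=1) 40(c=2)]
  5. access 83: MISS, evict 81(c=1). Cache: [60(c=1) 83(c=1) 40(c=2)]
  6. access 83: HIT, count now 2. Cache: [60(c=1) 40(c=2) 83(c=2)]
  7. access 40: HIT, count now 3. Cache: [60(c=1) 83(c=2) 40(c=3)]
  8. access 40: HIT, count now 4. Cache: [60(c=1) 83(c=2) 40(c=4)]
  9. access 40: HIT, count now 5. Cache: [60(c=1) 83(c=2) 40(c=5)]
  10. access 83: HIT, count now 3. Cache: [60(c=1) 83(c=3) 40(c=5)]
  11. access 83: HIT, count now 4. Cache: [60(c=1) 83(c=4) 40(c=5)]
  12. access 83: HIT, count now 5. Cache: [60(c=1) 40(c=5) 83(c=5)]
  13. access 40: HIT, count now 6. Cache: [60(c=1) 83(c=5) 40(c=6)]
  14. access 83: HIT, count now 6. Cache: [60(c=1) 40(c=6) 83(c=6)]
  15. access 83: HIT, count now 7. Cache: [60(c=1) 40(c=6) 83(c=7)]
  16. access 83: HIT, count now 8. Cache: [60(c=1) 40(c=6) 83(c=8)]
Total: 12 hits, 4 misses, 1 evictions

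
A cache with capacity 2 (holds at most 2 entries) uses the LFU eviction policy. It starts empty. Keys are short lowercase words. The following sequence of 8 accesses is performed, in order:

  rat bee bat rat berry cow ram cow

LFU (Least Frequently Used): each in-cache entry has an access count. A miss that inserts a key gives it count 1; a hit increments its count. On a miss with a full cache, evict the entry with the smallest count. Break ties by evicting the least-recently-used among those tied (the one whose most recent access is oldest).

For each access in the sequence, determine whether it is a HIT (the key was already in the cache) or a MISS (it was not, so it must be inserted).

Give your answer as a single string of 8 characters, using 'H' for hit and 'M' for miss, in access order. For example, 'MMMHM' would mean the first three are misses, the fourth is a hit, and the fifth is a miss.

Answer: MMMMMMMH

Derivation:
LFU simulation (capacity=2):
  1. access rat: MISS. Cache: [rat(c=1)]
  2. access bee: MISS. Cache: [rat(c=1) bee(c=1)]
  3. access bat: MISS, evict rat(c=1). Cache: [bee(c=1) bat(c=1)]
  4. access rat: MISS, evict bee(c=1). Cache: [bat(c=1) rat(c=1)]
  5. access berry: MISS, evict bat(c=1). Cache: [rat(c=1) berry(c=1)]
  6. access cow: MISS, evict rat(c=1). Cache: [berry(c=1) cow(c=1)]
  7. access ram: MISS, evict berry(c=1). Cache: [cow(c=1) ram(c=1)]
  8. access cow: HIT, count now 2. Cache: [ram(c=1) cow(c=2)]
Total: 1 hits, 7 misses, 5 evictions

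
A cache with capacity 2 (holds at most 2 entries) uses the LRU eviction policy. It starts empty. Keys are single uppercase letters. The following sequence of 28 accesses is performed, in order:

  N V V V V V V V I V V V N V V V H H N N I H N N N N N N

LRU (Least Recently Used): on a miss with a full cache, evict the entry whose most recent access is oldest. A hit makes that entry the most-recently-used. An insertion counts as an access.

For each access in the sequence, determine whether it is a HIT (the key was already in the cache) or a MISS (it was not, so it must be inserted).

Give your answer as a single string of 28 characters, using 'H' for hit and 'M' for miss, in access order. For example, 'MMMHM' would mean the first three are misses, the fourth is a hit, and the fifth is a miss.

Answer: MMHHHHHHMHHHMHHHMHMHMMMHHHHH

Derivation:
LRU simulation (capacity=2):
  1. access N: MISS. Cache (LRU->MRU): [N]
  2. access V: MISS. Cache (LRU->MRU): [N V]
  3. access V: HIT. Cache (LRU->MRU): [N V]
  4. access V: HIT. Cache (LRU->MRU): [N V]
  5. access V: HIT. Cache (LRU->MRU): [N V]
  6. access V: HIT. Cache (LRU->MRU): [N V]
  7. access V: HIT. Cache (LRU->MRU): [N V]
  8. access V: HIT. Cache (LRU->MRU): [N V]
  9. access I: MISS, evict N. Cache (LRU->MRU): [V I]
  10. access V: HIT. Cache (LRU->MRU): [I V]
  11. access V: HIT. Cache (LRU->MRU): [I V]
  12. access V: HIT. Cache (LRU->MRU): [I V]
  13. access N: MISS, evict I. Cache (LRU->MRU): [V N]
  14. access V: HIT. Cache (LRU->MRU): [N V]
  15. access V: HIT. Cache (LRU->MRU): [N V]
  16. access V: HIT. Cache (LRU->MRU): [N V]
  17. access H: MISS, evict N. Cache (LRU->MRU): [V H]
  18. access H: HIT. Cache (LRU->MRU): [V H]
  19. access N: MISS, evict V. Cache (LRU->MRU): [H N]
  20. access N: HIT. Cache (LRU->MRU): [H N]
  21. access I: MISS, evict H. Cache (LRU->MRU): [N I]
  22. access H: MISS, evict N. Cache (LRU->MRU): [I H]
  23. access N: MISS, evict I. Cache (LRU->MRU): [H N]
  24. access N: HIT. Cache (LRU->MRU): [H N]
  25. access N: HIT. Cache (LRU->MRU): [H N]
  26. access N: HIT. Cache (LRU->MRU): [H N]
  27. access N: HIT. Cache (LRU->MRU): [H N]
  28. access N: HIT. Cache (LRU->MRU): [H N]
Total: 19 hits, 9 misses, 7 evictions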